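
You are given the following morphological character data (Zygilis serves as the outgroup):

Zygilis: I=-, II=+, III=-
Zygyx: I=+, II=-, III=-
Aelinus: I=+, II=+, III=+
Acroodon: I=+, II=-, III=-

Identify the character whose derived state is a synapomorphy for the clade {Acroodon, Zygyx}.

Character polarity is set by the outgroup: the derived state is whichever differs from the outgroup's state, so for II the derived state is '-', and for the remaining characters it is '+'.
All ingroup taxa share the derived state '+' for I; it defines the ingroup but does not resolve relationships within it.
II: derived state '-' in Acroodon and Zygyx only — synapomorphy for {Acroodon, Zygyx}.
III: derived state '+' in Aelinus only — an autapomorphy, so it tells us nothing about relationships among taxa.
Most parsimonious ingroup topology: ((Zygyx,Acroodon),Aelinus).
The clade {Acroodon, Zygyx} is supported by II: its derived state '-' occurs in exactly those taxa and in no other taxon (including the outgroup).

II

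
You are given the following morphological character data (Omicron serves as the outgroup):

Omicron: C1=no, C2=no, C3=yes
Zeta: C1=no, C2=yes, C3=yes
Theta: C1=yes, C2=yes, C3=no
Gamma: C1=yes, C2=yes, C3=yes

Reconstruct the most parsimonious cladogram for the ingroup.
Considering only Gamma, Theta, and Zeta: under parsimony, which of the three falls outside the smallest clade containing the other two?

Zeta

Character polarity is set by the outgroup: the derived state is whichever differs from the outgroup's state, so for C3 the derived state is 'no', and for the remaining characters it is 'yes'.
C1 (derived state 'yes') is shared by Gamma and Theta — a synapomorphy uniting that clade.
C2 (derived state 'yes') is shared by all ingroup taxa — unites the whole ingroup.
C3 (derived state 'no') is unique to Theta (autapomorphy; uninformative for grouping).
Most parsimonious ingroup topology: (Zeta,(Theta,Gamma)).
Theta and Gamma share a more recent common ancestor with each other than either does with Zeta, so Zeta is the least closely related of the three.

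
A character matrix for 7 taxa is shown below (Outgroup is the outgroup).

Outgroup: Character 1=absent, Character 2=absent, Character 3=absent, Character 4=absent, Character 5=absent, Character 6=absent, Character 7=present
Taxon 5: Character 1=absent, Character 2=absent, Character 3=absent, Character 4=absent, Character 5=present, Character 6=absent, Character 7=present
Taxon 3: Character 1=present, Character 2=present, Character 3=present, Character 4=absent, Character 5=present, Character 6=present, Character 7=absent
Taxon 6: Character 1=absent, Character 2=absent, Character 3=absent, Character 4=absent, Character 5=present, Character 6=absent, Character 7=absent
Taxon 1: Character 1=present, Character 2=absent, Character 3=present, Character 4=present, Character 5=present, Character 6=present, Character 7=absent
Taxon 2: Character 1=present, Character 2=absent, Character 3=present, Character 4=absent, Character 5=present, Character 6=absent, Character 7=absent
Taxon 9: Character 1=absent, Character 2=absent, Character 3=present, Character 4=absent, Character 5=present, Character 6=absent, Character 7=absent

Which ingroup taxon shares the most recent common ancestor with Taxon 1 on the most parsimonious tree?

Character polarity is set by the outgroup: the derived state is whichever differs from the outgroup's state, so for Character 7 the derived state is 'absent', and for the remaining characters it is 'present'.
Only Taxon 1, Taxon 2, and Taxon 3 show the derived state 'present' for Character 1, supporting them as a clade.
Character 2: derived state 'present' in Taxon 3 only — an autapomorphy, so it tells us nothing about relationships among taxa.
Character 3: derived state 'present' in Taxon 1, Taxon 2, Taxon 3, and Taxon 9 only — synapomorphy for {Taxon 1, Taxon 2, Taxon 3, Taxon 9}.
Character 4 (derived state 'present') is unique to Taxon 1 (autapomorphy; uninformative for grouping).
Character 5 (derived state 'present') is shared by all ingroup taxa — unites the whole ingroup.
Character 6: derived state 'present' in Taxon 1 and Taxon 3 only — synapomorphy for {Taxon 1, Taxon 3}.
Character 7: derived state 'absent' in Taxon 1, Taxon 2, Taxon 3, Taxon 6, and Taxon 9 only — synapomorphy for {Taxon 1, Taxon 2, Taxon 3, Taxon 6, Taxon 9}.
Most parsimonious ingroup topology: (Taxon 5,((((Taxon 3,Taxon 1),Taxon 2),Taxon 9),Taxon 6)).
Taxon 1 and Taxon 3 form a cherry on this tree, so they are sister taxa.

Taxon 3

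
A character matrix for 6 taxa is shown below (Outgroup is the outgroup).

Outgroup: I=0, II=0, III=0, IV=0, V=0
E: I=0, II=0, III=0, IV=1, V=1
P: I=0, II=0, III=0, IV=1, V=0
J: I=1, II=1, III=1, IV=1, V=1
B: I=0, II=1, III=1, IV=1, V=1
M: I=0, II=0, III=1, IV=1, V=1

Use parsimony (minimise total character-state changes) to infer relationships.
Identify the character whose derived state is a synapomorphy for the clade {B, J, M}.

III

The outgroup has state '0' for every character, so '1' is the derived state throughout.
I (derived state '1') is unique to J (autapomorphy; uninformative for grouping).
Only B and J show the derived state '1' for II, supporting them as a clade.
Only B, J, and M show the derived state '1' for III, supporting them as a clade.
All ingroup taxa share the derived state '1' for IV; it defines the ingroup but does not resolve relationships within it.
V: derived state '1' in B, E, J, and M only — synapomorphy for {B, E, J, M}.
Most parsimonious ingroup topology: ((E,((J,B),M)),P).
The clade {B, J, M} is supported by III: its derived state '1' occurs in exactly those taxa and in no other taxon (including the outgroup).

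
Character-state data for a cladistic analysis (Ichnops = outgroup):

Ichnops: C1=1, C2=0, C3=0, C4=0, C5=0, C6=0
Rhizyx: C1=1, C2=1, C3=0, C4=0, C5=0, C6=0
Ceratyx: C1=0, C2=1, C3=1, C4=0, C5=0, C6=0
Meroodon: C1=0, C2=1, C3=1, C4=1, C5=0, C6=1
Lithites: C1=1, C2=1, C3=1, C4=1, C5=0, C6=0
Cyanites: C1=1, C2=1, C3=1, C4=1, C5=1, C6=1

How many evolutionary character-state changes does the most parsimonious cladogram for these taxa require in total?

Character polarity is set by the outgroup: the derived state is whichever differs from the outgroup's state, so for C1 the derived state is '0', and for the remaining characters it is '1'.
C1 (state '0') occurs in Ceratyx and Meroodon but conflicts with the nesting implied by the other characters — most parsimoniously interpreted as homoplasy.
All ingroup taxa share the derived state '1' for C2; it defines the ingroup but does not resolve relationships within it.
Only Ceratyx, Cyanites, Lithites, and Meroodon show the derived state '1' for C3, supporting them as a clade.
Only Cyanites, Lithites, and Meroodon show the derived state '1' for C4, supporting them as a clade.
C5 (derived state '1') is unique to Cyanites (autapomorphy; uninformative for grouping).
C6 (derived state '1') is shared by Cyanites and Meroodon — a synapomorphy uniting that clade.
Most parsimonious ingroup topology: (Rhizyx,(Ceratyx,((Meroodon,Cyanites),Lithites))).
Changes per character on this tree: C1: 2; C2: 1; C3: 1; C4: 1; C5: 1; C6: 1.
Total = 7.

7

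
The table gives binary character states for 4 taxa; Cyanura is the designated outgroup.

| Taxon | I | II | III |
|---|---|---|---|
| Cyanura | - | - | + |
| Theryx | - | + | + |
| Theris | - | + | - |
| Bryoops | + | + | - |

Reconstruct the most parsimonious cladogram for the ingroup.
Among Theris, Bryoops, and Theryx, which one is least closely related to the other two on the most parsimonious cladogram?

Theryx

Character polarity is set by the outgroup: the derived state is whichever differs from the outgroup's state, so for III the derived state is '-', and for the remaining characters it is '+'.
I: derived state '+' in Bryoops only — an autapomorphy, so it tells us nothing about relationships among taxa.
All ingroup taxa share the derived state '+' for II; it defines the ingroup but does not resolve relationships within it.
Only Bryoops and Theris show the derived state '-' for III, supporting them as a clade.
Most parsimonious ingroup topology: (Theryx,(Theris,Bryoops)).
Theris and Bryoops share a more recent common ancestor with each other than either does with Theryx, so Theryx is the least closely related of the three.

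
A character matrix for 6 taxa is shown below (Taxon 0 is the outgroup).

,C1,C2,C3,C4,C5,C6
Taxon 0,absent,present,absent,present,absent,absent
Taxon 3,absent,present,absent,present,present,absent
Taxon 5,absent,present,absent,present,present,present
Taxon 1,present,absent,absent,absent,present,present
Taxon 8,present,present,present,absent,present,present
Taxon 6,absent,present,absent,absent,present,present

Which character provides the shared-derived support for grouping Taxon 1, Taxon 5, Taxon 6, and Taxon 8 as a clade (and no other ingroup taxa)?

Character polarity is set by the outgroup: the derived state is whichever differs from the outgroup's state, so for C2, C4 the derived state is 'absent', and for the remaining characters it is 'present'.
C1 (derived state 'present') is shared by Taxon 1 and Taxon 8 — a synapomorphy uniting that clade.
C2: derived state 'absent' in Taxon 1 only — an autapomorphy, so it tells us nothing about relationships among taxa.
C3 (derived state 'present') is unique to Taxon 8 (autapomorphy; uninformative for grouping).
C4 (derived state 'absent') is shared by Taxon 1, Taxon 6, and Taxon 8 — a synapomorphy uniting that clade.
C5 (derived state 'present') is shared by all ingroup taxa — unites the whole ingroup.
C6: derived state 'present' in Taxon 1, Taxon 5, Taxon 6, and Taxon 8 only — synapomorphy for {Taxon 1, Taxon 5, Taxon 6, Taxon 8}.
Most parsimonious ingroup topology: (Taxon 3,(Taxon 5,((Taxon 1,Taxon 8),Taxon 6))).
The clade {Taxon 1, Taxon 5, Taxon 6, Taxon 8} is supported by C6: its derived state 'present' occurs in exactly those taxa and in no other taxon (including the outgroup).

C6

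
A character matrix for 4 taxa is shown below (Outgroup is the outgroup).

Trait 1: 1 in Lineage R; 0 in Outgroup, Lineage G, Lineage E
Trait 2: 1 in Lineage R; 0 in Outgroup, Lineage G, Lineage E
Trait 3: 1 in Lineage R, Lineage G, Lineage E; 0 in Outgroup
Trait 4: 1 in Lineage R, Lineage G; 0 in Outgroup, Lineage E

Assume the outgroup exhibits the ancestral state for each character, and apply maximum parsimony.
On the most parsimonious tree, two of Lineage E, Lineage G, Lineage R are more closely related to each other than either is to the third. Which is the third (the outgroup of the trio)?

Lineage E

The outgroup has state '0' for every character, so '1' is the derived state throughout.
Trait 1: derived state '1' in Lineage R only — an autapomorphy, so it tells us nothing about relationships among taxa.
Trait 2 (derived state '1') is unique to Lineage R (autapomorphy; uninformative for grouping).
Trait 3 (derived state '1') is shared by all ingroup taxa — unites the whole ingroup.
Trait 4: derived state '1' in Lineage G and Lineage R only — synapomorphy for {Lineage G, Lineage R}.
Most parsimonious ingroup topology: ((Lineage R,Lineage G),Lineage E).
Lineage R and Lineage G share a more recent common ancestor with each other than either does with Lineage E, so Lineage E is the least closely related of the three.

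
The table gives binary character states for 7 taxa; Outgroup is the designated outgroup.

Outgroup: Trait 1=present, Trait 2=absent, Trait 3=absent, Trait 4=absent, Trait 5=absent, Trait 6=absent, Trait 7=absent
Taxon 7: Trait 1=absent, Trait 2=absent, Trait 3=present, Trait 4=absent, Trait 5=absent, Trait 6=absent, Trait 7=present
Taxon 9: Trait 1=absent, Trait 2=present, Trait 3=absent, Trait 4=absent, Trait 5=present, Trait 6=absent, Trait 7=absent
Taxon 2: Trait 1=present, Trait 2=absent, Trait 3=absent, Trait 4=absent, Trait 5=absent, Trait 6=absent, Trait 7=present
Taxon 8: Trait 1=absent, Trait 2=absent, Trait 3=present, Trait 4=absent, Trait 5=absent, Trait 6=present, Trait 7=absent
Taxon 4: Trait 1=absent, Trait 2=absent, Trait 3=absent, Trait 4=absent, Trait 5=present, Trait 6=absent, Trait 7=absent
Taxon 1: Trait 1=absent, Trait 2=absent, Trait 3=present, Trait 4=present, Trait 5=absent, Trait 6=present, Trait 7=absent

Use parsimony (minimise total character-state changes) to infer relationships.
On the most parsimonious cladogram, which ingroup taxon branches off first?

Taxon 2

Character polarity is set by the outgroup: the derived state is whichever differs from the outgroup's state, so for Trait 1 the derived state is 'absent', and for the remaining characters it is 'present'.
Trait 1: derived state 'absent' in Taxon 1, Taxon 4, Taxon 7, Taxon 8, and Taxon 9 only — synapomorphy for {Taxon 1, Taxon 4, Taxon 7, Taxon 8, Taxon 9}.
Trait 2: derived state 'present' in Taxon 9 only — an autapomorphy, so it tells us nothing about relationships among taxa.
Only Taxon 1, Taxon 7, and Taxon 8 show the derived state 'present' for Trait 3, supporting them as a clade.
Trait 4: derived state 'present' in Taxon 1 only — an autapomorphy, so it tells us nothing about relationships among taxa.
Trait 5: derived state 'present' in Taxon 4 and Taxon 9 only — synapomorphy for {Taxon 4, Taxon 9}.
Only Taxon 1 and Taxon 8 show the derived state 'present' for Trait 6, supporting them as a clade.
Trait 7 groups Taxon 2 and Taxon 7, which is incompatible with the clades supported by the remaining characters; treating it as convergent (homoplasy) costs fewer steps than any alternative tree.
Most parsimonious ingroup topology: (((Taxon 7,(Taxon 8,Taxon 1)),(Taxon 9,Taxon 4)),Taxon 2).
Taxon 2 is sister to the clade containing all other ingroup taxa, so it is the earliest-diverging (most basal) ingroup lineage.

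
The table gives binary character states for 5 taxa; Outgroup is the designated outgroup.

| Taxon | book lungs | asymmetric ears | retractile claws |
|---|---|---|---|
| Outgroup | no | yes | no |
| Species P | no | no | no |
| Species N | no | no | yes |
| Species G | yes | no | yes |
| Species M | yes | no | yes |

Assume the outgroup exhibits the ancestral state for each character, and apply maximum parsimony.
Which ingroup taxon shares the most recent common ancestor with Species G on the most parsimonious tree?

Character polarity is set by the outgroup: the derived state is whichever differs from the outgroup's state, so for asymmetric ears the derived state is 'no', and for the remaining characters it is 'yes'.
book lungs (derived state 'yes') is shared by Species G and Species M — a synapomorphy uniting that clade.
asymmetric ears (derived state 'no') is shared by all ingroup taxa — unites the whole ingroup.
retractile claws (derived state 'yes') is shared by Species G, Species M, and Species N — a synapomorphy uniting that clade.
Most parsimonious ingroup topology: (Species P,(Species N,(Species G,Species M))).
Species G and Species M form a cherry on this tree, so they are sister taxa.

Species M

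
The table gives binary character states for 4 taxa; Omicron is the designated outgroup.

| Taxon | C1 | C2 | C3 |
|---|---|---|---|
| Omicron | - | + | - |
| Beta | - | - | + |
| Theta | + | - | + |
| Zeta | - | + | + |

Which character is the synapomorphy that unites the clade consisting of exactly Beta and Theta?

C2

Character polarity is set by the outgroup: the derived state is whichever differs from the outgroup's state, so for C2 the derived state is '-', and for the remaining characters it is '+'.
C1: derived state '+' in Theta only — an autapomorphy, so it tells us nothing about relationships among taxa.
C2: derived state '-' in Beta and Theta only — synapomorphy for {Beta, Theta}.
All ingroup taxa share the derived state '+' for C3; it defines the ingroup but does not resolve relationships within it.
Most parsimonious ingroup topology: ((Beta,Theta),Zeta).
The clade {Beta, Theta} is supported by C2: its derived state '-' occurs in exactly those taxa and in no other taxon (including the outgroup).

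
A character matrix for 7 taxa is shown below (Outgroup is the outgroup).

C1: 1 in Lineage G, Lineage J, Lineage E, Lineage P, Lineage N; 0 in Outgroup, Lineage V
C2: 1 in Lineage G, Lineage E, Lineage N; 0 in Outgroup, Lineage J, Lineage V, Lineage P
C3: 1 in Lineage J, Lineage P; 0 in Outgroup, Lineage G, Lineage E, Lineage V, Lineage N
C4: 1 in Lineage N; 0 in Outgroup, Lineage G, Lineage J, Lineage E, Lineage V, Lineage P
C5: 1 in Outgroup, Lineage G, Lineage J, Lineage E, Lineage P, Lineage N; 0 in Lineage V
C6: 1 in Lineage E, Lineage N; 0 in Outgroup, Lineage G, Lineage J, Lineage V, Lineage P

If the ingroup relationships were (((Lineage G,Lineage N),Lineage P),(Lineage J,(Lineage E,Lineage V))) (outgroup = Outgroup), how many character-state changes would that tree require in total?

Map each character onto (((Lineage G,Lineage N),Lineage P),(Lineage J,(Lineage E,Lineage V))) (rooted by Outgroup) and count the minimum state changes it requires (Fitch parsimony):
C1: 2; C2: 2; C3: 2; C4: 1; C5: 1; C6: 2.
Total tree length = 10.

10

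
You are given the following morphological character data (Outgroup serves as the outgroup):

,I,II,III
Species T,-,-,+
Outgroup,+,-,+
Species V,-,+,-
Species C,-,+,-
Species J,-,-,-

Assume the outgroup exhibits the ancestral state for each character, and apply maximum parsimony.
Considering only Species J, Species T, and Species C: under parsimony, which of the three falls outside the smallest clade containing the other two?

Species T

Character polarity is set by the outgroup: the derived state is whichever differs from the outgroup's state, so for I, III the derived state is '-', and for the remaining characters it is '+'.
All ingroup taxa share the derived state '-' for I; it defines the ingroup but does not resolve relationships within it.
II: derived state '+' in Species C and Species V only — synapomorphy for {Species C, Species V}.
III: derived state '-' in Species C, Species J, and Species V only — synapomorphy for {Species C, Species J, Species V}.
Most parsimonious ingroup topology: (((Species V,Species C),Species J),Species T).
Species C and Species J share a more recent common ancestor with each other than either does with Species T, so Species T is the least closely related of the three.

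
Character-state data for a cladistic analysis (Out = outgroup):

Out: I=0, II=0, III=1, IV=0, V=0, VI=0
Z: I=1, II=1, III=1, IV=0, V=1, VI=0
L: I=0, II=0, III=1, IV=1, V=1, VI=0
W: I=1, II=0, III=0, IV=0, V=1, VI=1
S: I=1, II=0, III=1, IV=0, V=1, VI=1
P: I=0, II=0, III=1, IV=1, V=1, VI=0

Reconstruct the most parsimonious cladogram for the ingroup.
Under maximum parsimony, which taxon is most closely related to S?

W

Character polarity is set by the outgroup: the derived state is whichever differs from the outgroup's state, so for III the derived state is '0', and for the remaining characters it is '1'.
I (derived state '1') is shared by S, W, and Z — a synapomorphy uniting that clade.
II: derived state '1' in Z only — an autapomorphy, so it tells us nothing about relationships among taxa.
III (derived state '0') is unique to W (autapomorphy; uninformative for grouping).
IV: derived state '1' in L and P only — synapomorphy for {L, P}.
V (derived state '1') is shared by all ingroup taxa — unites the whole ingroup.
VI (derived state '1') is shared by S and W — a synapomorphy uniting that clade.
Most parsimonious ingroup topology: ((Z,(W,S)),(L,P)).
S and W form a cherry on this tree, so they are sister taxa.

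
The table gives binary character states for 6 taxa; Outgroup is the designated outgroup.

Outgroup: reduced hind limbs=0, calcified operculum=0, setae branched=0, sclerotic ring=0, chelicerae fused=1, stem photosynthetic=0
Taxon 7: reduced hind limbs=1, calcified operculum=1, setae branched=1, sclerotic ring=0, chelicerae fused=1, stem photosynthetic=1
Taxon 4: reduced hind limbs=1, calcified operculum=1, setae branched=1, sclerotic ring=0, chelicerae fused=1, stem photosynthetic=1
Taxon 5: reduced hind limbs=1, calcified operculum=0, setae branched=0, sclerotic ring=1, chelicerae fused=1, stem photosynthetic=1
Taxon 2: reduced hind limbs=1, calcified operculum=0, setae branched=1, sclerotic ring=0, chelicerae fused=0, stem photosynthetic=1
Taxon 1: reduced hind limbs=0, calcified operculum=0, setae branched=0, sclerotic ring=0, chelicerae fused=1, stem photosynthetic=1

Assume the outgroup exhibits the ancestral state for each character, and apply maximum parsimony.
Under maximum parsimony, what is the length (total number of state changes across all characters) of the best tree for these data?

6

Character polarity is set by the outgroup: the derived state is whichever differs from the outgroup's state, so for chelicerae fused the derived state is '0', and for the remaining characters it is '1'.
reduced hind limbs (derived state '1') is shared by Taxon 2, Taxon 4, Taxon 5, and Taxon 7 — a synapomorphy uniting that clade.
calcified operculum (derived state '1') is shared by Taxon 4 and Taxon 7 — a synapomorphy uniting that clade.
Only Taxon 2, Taxon 4, and Taxon 7 show the derived state '1' for setae branched, supporting them as a clade.
sclerotic ring (derived state '1') is unique to Taxon 5 (autapomorphy; uninformative for grouping).
chelicerae fused (derived state '0') is unique to Taxon 2 (autapomorphy; uninformative for grouping).
stem photosynthetic (derived state '1') is shared by all ingroup taxa — unites the whole ingroup.
Most parsimonious ingroup topology: ((((Taxon 7,Taxon 4),Taxon 2),Taxon 5),Taxon 1).
Changes per character on this tree: reduced hind limbs: 1; calcified operculum: 1; setae branched: 1; sclerotic ring: 1; chelicerae fused: 1; stem photosynthetic: 1.
Total = 6.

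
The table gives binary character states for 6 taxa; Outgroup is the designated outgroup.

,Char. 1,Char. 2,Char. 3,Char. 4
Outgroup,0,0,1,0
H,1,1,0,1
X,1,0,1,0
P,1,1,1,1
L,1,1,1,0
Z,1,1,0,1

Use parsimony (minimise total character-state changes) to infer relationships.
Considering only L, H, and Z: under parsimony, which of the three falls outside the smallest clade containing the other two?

Character polarity is set by the outgroup: the derived state is whichever differs from the outgroup's state, so for Char. 3 the derived state is '0', and for the remaining characters it is '1'.
Char. 1 (derived state '1') is shared by all ingroup taxa — unites the whole ingroup.
Char. 2: derived state '1' in H, L, P, and Z only — synapomorphy for {H, L, P, Z}.
Char. 3: derived state '0' in H and Z only — synapomorphy for {H, Z}.
Char. 4 (derived state '1') is shared by H, P, and Z — a synapomorphy uniting that clade.
Most parsimonious ingroup topology: ((((H,Z),P),L),X).
H and Z share a more recent common ancestor with each other than either does with L, so L is the least closely related of the three.

L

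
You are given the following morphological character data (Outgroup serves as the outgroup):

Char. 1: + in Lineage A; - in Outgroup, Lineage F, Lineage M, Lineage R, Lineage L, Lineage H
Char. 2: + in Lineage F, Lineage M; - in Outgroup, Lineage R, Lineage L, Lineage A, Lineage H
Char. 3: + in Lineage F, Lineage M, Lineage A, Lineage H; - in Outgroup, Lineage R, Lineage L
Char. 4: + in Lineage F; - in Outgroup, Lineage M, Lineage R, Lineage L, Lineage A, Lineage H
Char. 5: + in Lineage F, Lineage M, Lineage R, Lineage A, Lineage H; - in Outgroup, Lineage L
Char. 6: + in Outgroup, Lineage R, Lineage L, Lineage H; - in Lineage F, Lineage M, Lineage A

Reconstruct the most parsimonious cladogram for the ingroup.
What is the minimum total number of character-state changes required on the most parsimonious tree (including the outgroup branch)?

Character polarity is set by the outgroup: the derived state is whichever differs from the outgroup's state, so for Char. 6 the derived state is '-', and for the remaining characters it is '+'.
Char. 1: derived state '+' in Lineage A only — an autapomorphy, so it tells us nothing about relationships among taxa.
Char. 2 (derived state '+') is shared by Lineage F and Lineage M — a synapomorphy uniting that clade.
Only Lineage A, Lineage F, Lineage H, and Lineage M show the derived state '+' for Char. 3, supporting them as a clade.
Char. 4 (derived state '+') is unique to Lineage F (autapomorphy; uninformative for grouping).
Char. 5: derived state '+' in Lineage A, Lineage F, Lineage H, Lineage M, and Lineage R only — synapomorphy for {Lineage A, Lineage F, Lineage H, Lineage M, Lineage R}.
Only Lineage A, Lineage F, and Lineage M show the derived state '-' for Char. 6, supporting them as a clade.
Most parsimonious ingroup topology: (((((Lineage F,Lineage M),Lineage A),Lineage H),Lineage R),Lineage L).
Changes per character on this tree: Char. 1: 1; Char. 2: 1; Char. 3: 1; Char. 4: 1; Char. 5: 1; Char. 6: 1.
Total = 6.

6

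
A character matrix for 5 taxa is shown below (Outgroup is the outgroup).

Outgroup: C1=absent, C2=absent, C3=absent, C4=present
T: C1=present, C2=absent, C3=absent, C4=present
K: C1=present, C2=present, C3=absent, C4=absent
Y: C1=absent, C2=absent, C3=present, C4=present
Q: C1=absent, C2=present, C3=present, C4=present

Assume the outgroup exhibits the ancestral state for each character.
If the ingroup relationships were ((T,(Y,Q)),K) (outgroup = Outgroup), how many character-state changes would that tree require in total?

Map each character onto ((T,(Y,Q)),K) (rooted by Outgroup) and count the minimum state changes it requires (Fitch parsimony):
C1: 2; C2: 2; C3: 1; C4: 1.
Total tree length = 6.

6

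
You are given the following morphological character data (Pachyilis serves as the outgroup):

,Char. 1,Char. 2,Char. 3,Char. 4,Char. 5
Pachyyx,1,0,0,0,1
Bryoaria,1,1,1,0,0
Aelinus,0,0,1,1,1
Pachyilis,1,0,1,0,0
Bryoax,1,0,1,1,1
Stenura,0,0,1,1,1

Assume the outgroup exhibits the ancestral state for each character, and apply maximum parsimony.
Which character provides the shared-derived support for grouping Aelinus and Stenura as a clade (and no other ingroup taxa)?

Character polarity is set by the outgroup: the derived state is whichever differs from the outgroup's state, so for Char. 1, Char. 3 the derived state is '0', and for the remaining characters it is '1'.
Only Aelinus and Stenura show the derived state '0' for Char. 1, supporting them as a clade.
Char. 2 (derived state '1') is unique to Bryoaria (autapomorphy; uninformative for grouping).
Char. 3: derived state '0' in Pachyyx only — an autapomorphy, so it tells us nothing about relationships among taxa.
Only Aelinus, Bryoax, and Stenura show the derived state '1' for Char. 4, supporting them as a clade.
Char. 5: derived state '1' in Aelinus, Bryoax, Pachyyx, and Stenura only — synapomorphy for {Aelinus, Bryoax, Pachyyx, Stenura}.
Most parsimonious ingroup topology: ((((Stenura,Aelinus),Bryoax),Pachyyx),Bryoaria).
The clade {Aelinus, Stenura} is supported by Char. 1: its derived state '0' occurs in exactly those taxa and in no other taxon (including the outgroup).

Char. 1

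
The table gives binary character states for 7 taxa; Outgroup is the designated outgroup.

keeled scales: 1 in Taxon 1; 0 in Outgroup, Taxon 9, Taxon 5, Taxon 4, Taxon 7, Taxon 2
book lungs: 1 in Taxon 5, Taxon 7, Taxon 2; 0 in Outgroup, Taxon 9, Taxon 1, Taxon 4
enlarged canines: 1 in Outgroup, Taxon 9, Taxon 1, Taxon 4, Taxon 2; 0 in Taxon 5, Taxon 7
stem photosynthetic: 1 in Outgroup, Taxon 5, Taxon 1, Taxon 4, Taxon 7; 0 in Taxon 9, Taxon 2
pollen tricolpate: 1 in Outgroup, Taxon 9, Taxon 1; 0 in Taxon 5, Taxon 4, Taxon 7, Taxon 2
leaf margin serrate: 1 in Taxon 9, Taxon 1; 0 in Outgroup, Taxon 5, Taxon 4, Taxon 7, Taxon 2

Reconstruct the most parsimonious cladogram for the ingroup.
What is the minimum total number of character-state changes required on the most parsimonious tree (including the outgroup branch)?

7

Character polarity is set by the outgroup: the derived state is whichever differs from the outgroup's state, so for enlarged canines, stem photosynthetic, pollen tricolpate the derived state is '0', and for the remaining characters it is '1'.
keeled scales (derived state '1') is unique to Taxon 1 (autapomorphy; uninformative for grouping).
book lungs: derived state '1' in Taxon 2, Taxon 5, and Taxon 7 only — synapomorphy for {Taxon 2, Taxon 5, Taxon 7}.
enlarged canines (derived state '0') is shared by Taxon 5 and Taxon 7 — a synapomorphy uniting that clade.
stem photosynthetic groups Taxon 2 and Taxon 9, which is incompatible with the clades supported by the remaining characters; treating it as convergent (homoplasy) costs fewer steps than any alternative tree.
Only Taxon 2, Taxon 4, Taxon 5, and Taxon 7 show the derived state '0' for pollen tricolpate, supporting them as a clade.
leaf margin serrate: derived state '1' in Taxon 1 and Taxon 9 only — synapomorphy for {Taxon 1, Taxon 9}.
Most parsimonious ingroup topology: ((Taxon 9,Taxon 1),(((Taxon 5,Taxon 7),Taxon 2),Taxon 4)).
Changes per character on this tree: keeled scales: 1; book lungs: 1; enlarged canines: 1; stem photosynthetic: 2; pollen tricolpate: 1; leaf margin serrate: 1.
Total = 7.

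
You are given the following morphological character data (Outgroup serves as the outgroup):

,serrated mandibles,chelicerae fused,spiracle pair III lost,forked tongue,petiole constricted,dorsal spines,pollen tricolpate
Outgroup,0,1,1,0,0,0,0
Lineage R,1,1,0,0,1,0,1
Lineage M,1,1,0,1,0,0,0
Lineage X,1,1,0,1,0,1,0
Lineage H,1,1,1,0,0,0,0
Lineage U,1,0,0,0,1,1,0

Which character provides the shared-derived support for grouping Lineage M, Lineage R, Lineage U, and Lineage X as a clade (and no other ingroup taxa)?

Character polarity is set by the outgroup: the derived state is whichever differs from the outgroup's state, so for chelicerae fused, spiracle pair III lost the derived state is '0', and for the remaining characters it is '1'.
serrated mandibles (derived state '1') is shared by all ingroup taxa — unites the whole ingroup.
chelicerae fused (derived state '0') is unique to Lineage U (autapomorphy; uninformative for grouping).
Only Lineage M, Lineage R, Lineage U, and Lineage X show the derived state '0' for spiracle pair III lost, supporting them as a clade.
Only Lineage M and Lineage X show the derived state '1' for forked tongue, supporting them as a clade.
Only Lineage R and Lineage U show the derived state '1' for petiole constricted, supporting them as a clade.
dorsal spines (state '1') occurs in Lineage U and Lineage X but conflicts with the nesting implied by the other characters — most parsimoniously interpreted as homoplasy.
pollen tricolpate (derived state '1') is unique to Lineage R (autapomorphy; uninformative for grouping).
Most parsimonious ingroup topology: (((Lineage R,Lineage U),(Lineage M,Lineage X)),Lineage H).
The clade {Lineage M, Lineage R, Lineage U, Lineage X} is supported by spiracle pair III lost: its derived state '0' occurs in exactly those taxa and in no other taxon (including the outgroup).

spiracle pair III lost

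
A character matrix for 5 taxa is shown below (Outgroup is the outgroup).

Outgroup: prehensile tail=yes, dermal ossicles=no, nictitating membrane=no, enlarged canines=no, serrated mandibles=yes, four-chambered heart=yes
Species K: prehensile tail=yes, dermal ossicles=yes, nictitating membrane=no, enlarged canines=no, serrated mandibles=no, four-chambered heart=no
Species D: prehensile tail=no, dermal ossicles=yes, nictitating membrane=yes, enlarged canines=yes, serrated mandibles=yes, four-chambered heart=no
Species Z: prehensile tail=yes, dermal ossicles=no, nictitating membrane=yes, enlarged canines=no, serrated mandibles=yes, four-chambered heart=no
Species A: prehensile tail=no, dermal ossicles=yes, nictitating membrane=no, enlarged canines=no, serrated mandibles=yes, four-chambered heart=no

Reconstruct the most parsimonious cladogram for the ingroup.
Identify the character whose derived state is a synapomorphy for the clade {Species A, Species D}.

prehensile tail

Character polarity is set by the outgroup: the derived state is whichever differs from the outgroup's state, so for prehensile tail, serrated mandibles, four-chambered heart the derived state is 'no', and for the remaining characters it is 'yes'.
Only Species A and Species D show the derived state 'no' for prehensile tail, supporting them as a clade.
dermal ossicles: derived state 'yes' in Species A, Species D, and Species K only — synapomorphy for {Species A, Species D, Species K}.
nictitating membrane (state 'yes') occurs in Species D and Species Z but conflicts with the nesting implied by the other characters — most parsimoniously interpreted as homoplasy.
enlarged canines (derived state 'yes') is unique to Species D (autapomorphy; uninformative for grouping).
serrated mandibles: derived state 'no' in Species K only — an autapomorphy, so it tells us nothing about relationships among taxa.
four-chambered heart (derived state 'no') is shared by all ingroup taxa — unites the whole ingroup.
Most parsimonious ingroup topology: ((Species K,(Species D,Species A)),Species Z).
The clade {Species A, Species D} is supported by prehensile tail: its derived state 'no' occurs in exactly those taxa and in no other taxon (including the outgroup).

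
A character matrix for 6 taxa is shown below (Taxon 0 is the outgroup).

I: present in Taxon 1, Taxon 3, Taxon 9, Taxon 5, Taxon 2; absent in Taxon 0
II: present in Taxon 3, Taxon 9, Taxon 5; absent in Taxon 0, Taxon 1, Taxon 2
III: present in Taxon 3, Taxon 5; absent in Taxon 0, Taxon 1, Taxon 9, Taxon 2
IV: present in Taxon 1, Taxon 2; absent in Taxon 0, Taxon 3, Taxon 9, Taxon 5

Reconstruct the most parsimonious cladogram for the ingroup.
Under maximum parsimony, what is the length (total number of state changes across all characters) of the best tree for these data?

4

The outgroup has state 'absent' for every character, so 'present' is the derived state throughout.
I (derived state 'present') is shared by all ingroup taxa — unites the whole ingroup.
Only Taxon 3, Taxon 5, and Taxon 9 show the derived state 'present' for II, supporting them as a clade.
III (derived state 'present') is shared by Taxon 3 and Taxon 5 — a synapomorphy uniting that clade.
IV: derived state 'present' in Taxon 1 and Taxon 2 only — synapomorphy for {Taxon 1, Taxon 2}.
Most parsimonious ingroup topology: ((Taxon 1,Taxon 2),((Taxon 3,Taxon 5),Taxon 9)).
Changes per character on this tree: I: 1; II: 1; III: 1; IV: 1.
Total = 4.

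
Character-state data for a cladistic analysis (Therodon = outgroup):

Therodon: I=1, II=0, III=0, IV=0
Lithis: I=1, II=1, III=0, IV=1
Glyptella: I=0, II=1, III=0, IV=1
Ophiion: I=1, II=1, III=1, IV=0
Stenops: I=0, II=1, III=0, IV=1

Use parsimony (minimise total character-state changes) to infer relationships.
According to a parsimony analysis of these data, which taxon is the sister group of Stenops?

Glyptella

Character polarity is set by the outgroup: the derived state is whichever differs from the outgroup's state, so for I the derived state is '0', and for the remaining characters it is '1'.
I (derived state '0') is shared by Glyptella and Stenops — a synapomorphy uniting that clade.
All ingroup taxa share the derived state '1' for II; it defines the ingroup but does not resolve relationships within it.
III (derived state '1') is unique to Ophiion (autapomorphy; uninformative for grouping).
IV (derived state '1') is shared by Glyptella, Lithis, and Stenops — a synapomorphy uniting that clade.
Most parsimonious ingroup topology: ((Lithis,(Glyptella,Stenops)),Ophiion).
Stenops and Glyptella form a cherry on this tree, so they are sister taxa.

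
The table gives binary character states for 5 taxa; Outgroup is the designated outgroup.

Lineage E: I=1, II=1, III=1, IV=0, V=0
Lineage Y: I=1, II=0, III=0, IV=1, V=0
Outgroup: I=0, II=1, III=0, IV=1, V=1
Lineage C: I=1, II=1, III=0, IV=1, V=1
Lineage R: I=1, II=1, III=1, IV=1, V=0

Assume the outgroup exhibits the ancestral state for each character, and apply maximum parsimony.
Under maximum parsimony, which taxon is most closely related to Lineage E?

Character polarity is set by the outgroup: the derived state is whichever differs from the outgroup's state, so for II, IV, V the derived state is '0', and for the remaining characters it is '1'.
All ingroup taxa share the derived state '1' for I; it defines the ingroup but does not resolve relationships within it.
II: derived state '0' in Lineage Y only — an autapomorphy, so it tells us nothing about relationships among taxa.
III: derived state '1' in Lineage E and Lineage R only — synapomorphy for {Lineage E, Lineage R}.
IV (derived state '0') is unique to Lineage E (autapomorphy; uninformative for grouping).
V: derived state '0' in Lineage E, Lineage R, and Lineage Y only — synapomorphy for {Lineage E, Lineage R, Lineage Y}.
Most parsimonious ingroup topology: (((Lineage E,Lineage R),Lineage Y),Lineage C).
Lineage E and Lineage R form a cherry on this tree, so they are sister taxa.

Lineage R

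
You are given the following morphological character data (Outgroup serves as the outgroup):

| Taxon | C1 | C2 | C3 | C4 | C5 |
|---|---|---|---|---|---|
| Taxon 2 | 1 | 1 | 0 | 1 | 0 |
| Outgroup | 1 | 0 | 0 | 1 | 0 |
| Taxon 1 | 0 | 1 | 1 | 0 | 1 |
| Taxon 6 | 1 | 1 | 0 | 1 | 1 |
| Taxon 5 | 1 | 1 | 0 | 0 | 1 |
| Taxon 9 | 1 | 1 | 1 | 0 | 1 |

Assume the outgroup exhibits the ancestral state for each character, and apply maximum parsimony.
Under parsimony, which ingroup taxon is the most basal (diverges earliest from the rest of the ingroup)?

Taxon 2

Character polarity is set by the outgroup: the derived state is whichever differs from the outgroup's state, so for C1, C4 the derived state is '0', and for the remaining characters it is '1'.
C1 (derived state '0') is unique to Taxon 1 (autapomorphy; uninformative for grouping).
C2 (derived state '1') is shared by all ingroup taxa — unites the whole ingroup.
Only Taxon 1 and Taxon 9 show the derived state '1' for C3, supporting them as a clade.
C4: derived state '0' in Taxon 1, Taxon 5, and Taxon 9 only — synapomorphy for {Taxon 1, Taxon 5, Taxon 9}.
Only Taxon 1, Taxon 5, Taxon 6, and Taxon 9 show the derived state '1' for C5, supporting them as a clade.
Most parsimonious ingroup topology: (((Taxon 5,(Taxon 9,Taxon 1)),Taxon 6),Taxon 2).
Taxon 2 is sister to the clade containing all other ingroup taxa, so it is the earliest-diverging (most basal) ingroup lineage.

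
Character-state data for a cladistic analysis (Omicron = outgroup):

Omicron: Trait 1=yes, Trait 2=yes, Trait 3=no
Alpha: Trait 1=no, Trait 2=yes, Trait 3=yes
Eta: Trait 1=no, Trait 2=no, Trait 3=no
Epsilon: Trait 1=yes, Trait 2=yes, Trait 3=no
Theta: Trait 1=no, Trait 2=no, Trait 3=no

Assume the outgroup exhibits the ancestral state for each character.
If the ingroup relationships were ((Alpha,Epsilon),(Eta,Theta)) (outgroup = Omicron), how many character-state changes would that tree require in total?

4

Map each character onto ((Alpha,Epsilon),(Eta,Theta)) (rooted by Omicron) and count the minimum state changes it requires (Fitch parsimony):
Trait 1: 2; Trait 2: 1; Trait 3: 1.
Total tree length = 4.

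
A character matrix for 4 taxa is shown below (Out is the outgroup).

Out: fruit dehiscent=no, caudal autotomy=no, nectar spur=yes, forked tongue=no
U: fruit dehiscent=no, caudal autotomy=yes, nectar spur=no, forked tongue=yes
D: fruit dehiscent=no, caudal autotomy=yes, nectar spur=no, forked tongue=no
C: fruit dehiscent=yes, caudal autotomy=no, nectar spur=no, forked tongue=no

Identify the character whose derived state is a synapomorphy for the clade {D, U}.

caudal autotomy

Character polarity is set by the outgroup: the derived state is whichever differs from the outgroup's state, so for nectar spur the derived state is 'no', and for the remaining characters it is 'yes'.
fruit dehiscent (derived state 'yes') is unique to C (autapomorphy; uninformative for grouping).
caudal autotomy: derived state 'yes' in D and U only — synapomorphy for {D, U}.
All ingroup taxa share the derived state 'no' for nectar spur; it defines the ingroup but does not resolve relationships within it.
forked tongue: derived state 'yes' in U only — an autapomorphy, so it tells us nothing about relationships among taxa.
Most parsimonious ingroup topology: ((U,D),C).
The clade {D, U} is supported by caudal autotomy: its derived state 'yes' occurs in exactly those taxa and in no other taxon (including the outgroup).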